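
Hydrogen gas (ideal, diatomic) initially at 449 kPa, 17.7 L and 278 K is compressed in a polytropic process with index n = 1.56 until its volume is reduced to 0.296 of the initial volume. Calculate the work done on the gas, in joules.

n = P₁V₁/(RT₁) = 449×17.7/(8.314×278) = 3.44 mol.
Polytropic n=1.56: T₂ = T₁(V₁/V₂)^(n−1) = 278×(3.38)^0.56 = 550 K; P₂ = P₁(V₁/V₂)^n = 3000 kPa.
W = (P₁V₁−P₂V₂)/(n−1) = (449×17.7−3000×5.24)/0.56 = -13900 J.
Work done on the gas = −W_by = 13900 J.

13900 J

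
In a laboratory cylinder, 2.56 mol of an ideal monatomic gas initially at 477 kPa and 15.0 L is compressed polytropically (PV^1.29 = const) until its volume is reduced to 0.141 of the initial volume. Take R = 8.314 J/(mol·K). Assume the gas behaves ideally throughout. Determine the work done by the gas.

-18900 J

T₁ = P₁V₁/(nR) = 477×15.0/(2.56×8.314) = 336 K.
Polytropic n=1.29: T₂ = T₁(V₁/V₂)^(n−1) = 336×(7.09)^0.29 = 593 K; P₂ = P₁(V₁/V₂)^n = 5970 kPa.
W = (P₁V₁−P₂V₂)/(n−1) = (477×15.0−5970×2.11)/0.29 = -18900 J.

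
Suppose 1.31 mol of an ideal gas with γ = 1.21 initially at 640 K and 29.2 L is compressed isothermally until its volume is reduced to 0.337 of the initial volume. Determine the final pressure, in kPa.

708 kPa

P₁ = nRT₁/V₁ = 1.31×8.314×640/29.2 = 239 kPa.
Isothermal: T stays 640 K; PV = const ⇒ V₂ = 9.84 L, P₂ = 708 kPa.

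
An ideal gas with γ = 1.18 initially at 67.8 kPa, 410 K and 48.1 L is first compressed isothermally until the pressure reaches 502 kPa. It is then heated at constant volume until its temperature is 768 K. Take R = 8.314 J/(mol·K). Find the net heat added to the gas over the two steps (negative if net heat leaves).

9290 J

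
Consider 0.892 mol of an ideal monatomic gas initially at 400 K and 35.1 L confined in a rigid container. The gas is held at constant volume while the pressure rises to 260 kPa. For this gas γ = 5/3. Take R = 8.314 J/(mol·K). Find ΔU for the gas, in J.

P₁ = nRT₁/V₁ = 0.892×8.314×400/35.1 = 84.5 kPa.
Isochoric: V stays 35.1 L; P/T = const ⇒ T₂ = 1230 K, P₂ = 260 kPa.
For an ideal gas ΔU = nCvΔT with Cv = (3/2)R = 12.5 J/(mol·K).
ΔU = 0.892×12.5×(1230−400) = 9240 J.

9240 J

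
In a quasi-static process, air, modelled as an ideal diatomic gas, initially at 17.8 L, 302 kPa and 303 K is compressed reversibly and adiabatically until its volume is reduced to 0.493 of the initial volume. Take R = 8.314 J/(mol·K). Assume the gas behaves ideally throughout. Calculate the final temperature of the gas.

Adiabatic: TV^(γ−1) = const ⇒ T₂ = 303×(2.03)^0.400 = 402 K; PV^γ = const ⇒ P₂ = 813 kPa.

402 K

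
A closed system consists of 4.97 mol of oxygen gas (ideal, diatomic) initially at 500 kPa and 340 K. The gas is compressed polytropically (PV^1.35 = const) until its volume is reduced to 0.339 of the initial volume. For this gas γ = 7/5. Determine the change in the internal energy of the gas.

16200 J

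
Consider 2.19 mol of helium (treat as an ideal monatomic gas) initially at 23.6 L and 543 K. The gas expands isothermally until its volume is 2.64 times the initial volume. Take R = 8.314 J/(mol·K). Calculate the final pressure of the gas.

159 kPa

P₁ = nRT₁/V₁ = 2.19×8.314×543/23.6 = 419 kPa.
Isothermal: T stays 543 K; PV = const ⇒ V₂ = 62.3 L, P₂ = 159 kPa.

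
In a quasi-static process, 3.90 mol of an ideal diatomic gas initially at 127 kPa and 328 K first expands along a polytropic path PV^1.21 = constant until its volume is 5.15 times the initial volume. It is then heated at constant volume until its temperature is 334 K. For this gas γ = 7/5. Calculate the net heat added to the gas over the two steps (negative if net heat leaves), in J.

V₁ = nRT₁/P₁ = 3.90×8.314×328/127 = 83.7 L.
Step 1 — Polytropic n=1.21: T₂ = T₁(V₁/V₂)^(n−1) = 328×(0.194)^0.21 = 232 K; P₂ = P₁(V₁/V₂)^n = 17.5 kPa.
W = (P₁V₁−P₂V₂)/(n−1) = (127×83.7−17.5×431)/0.21 = 14700 J.
ΔU = nCvΔT = 3.90×20.8×(232−328) = -7740 J.
Q = ΔU + W = 7010 J.
State after step 1: P = 17.5 kPa, V = 431 L, T = 232 K.
Step 2 — Isochoric: V stays 431 L; P/T = const ⇒ T₂ = 334 K, P₂ = 25.1 kPa.
W = 0 (no volume change).
ΔU = nCvΔT = 3.90×20.8×(334−232) = 8230 J.
Q = ΔU = 8230 J.
Net over both steps: W = 14700 J, Q = 15200 J, ΔU = 486 J.

15200 J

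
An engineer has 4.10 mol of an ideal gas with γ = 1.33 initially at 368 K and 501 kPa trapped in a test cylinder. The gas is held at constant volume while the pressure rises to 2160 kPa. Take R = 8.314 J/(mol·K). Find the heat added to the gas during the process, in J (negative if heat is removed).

V₁ = nRT₁/P₁ = 4.10×8.314×368/501 = 25.0 L.
Isochoric: V stays 25.0 L; P/T = const ⇒ T₂ = 1590 K, P₂ = 2160 kPa.
W = 0 (no volume change).
ΔU = nCvΔT = 4.10×25.2×(1590−368) = 126000 J.
Q = ΔU = 126000 J.

126000 J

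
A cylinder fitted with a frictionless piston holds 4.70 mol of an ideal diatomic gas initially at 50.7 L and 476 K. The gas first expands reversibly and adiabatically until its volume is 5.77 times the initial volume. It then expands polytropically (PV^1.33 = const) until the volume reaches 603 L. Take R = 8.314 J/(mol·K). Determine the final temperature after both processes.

P₁ = nRT₁/V₁ = 4.70×8.314×476/50.7 = 367 kPa.
Step 1 — Adiabatic: TV^(γ−1) = const ⇒ T₂ = 476×(0.173)^0.400 = 236 K; PV^γ = const ⇒ P₂ = 31.5 kPa.
ΔU = nCvΔT = 4.70×20.8×(236−476) = -23400 J.
Q = 0 for an adiabatic process, so W = −ΔU = 23400 J.
State after step 1: P = 31.5 kPa, V = 293 L, T = 236 K.
Step 2 — Polytropic n=1.33: T₂ = T₁(V₁/V₂)^(n−1) = 236×(0.485)^0.33 = 186 K; P₂ = P₁(V₁/V₂)^n = 12.1 kPa.
W = (P₁V₁−P₂V₂)/(n−1) = (31.5×293−12.1×603)/0.33 = 5940 J.
ΔU = nCvΔT = 4.70×20.8×(186−236) = -4900 J.
Q = ΔU + W = 1040 J.
Net over both steps: W = 29400 J, Q = 1040 J, ΔU = -28300 J.

186 K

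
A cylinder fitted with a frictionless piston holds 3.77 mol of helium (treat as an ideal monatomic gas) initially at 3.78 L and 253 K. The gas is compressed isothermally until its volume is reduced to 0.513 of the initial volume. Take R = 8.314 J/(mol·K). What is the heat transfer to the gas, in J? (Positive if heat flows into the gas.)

P₁ = nRT₁/V₁ = 3.77×8.314×253/3.78 = 2100 kPa.
Isothermal: T stays 253 K; PV = const ⇒ V₂ = 1.94 L, P₂ = 4090 kPa.
ΔU = 0 (ideal gas, T constant).
W = nRT ln(V₂/V₁) = 3.77×8.314×253×ln(0.513) = -5290 J.
Q = ΔU + W = -5290 J.

-5290 J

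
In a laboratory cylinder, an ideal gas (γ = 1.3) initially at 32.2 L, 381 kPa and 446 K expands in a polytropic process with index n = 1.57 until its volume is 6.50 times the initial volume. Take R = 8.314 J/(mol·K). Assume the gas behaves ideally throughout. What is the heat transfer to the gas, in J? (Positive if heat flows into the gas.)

-12700 J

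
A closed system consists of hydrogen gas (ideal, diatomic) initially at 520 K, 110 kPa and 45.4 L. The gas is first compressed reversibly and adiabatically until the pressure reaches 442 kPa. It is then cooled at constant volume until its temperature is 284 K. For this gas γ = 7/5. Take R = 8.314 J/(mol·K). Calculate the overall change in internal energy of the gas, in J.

-5670 J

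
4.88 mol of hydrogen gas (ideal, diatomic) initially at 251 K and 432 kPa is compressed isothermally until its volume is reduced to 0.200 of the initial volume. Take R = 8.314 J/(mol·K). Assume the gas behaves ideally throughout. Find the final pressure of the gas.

2160 kPa

V₁ = nRT₁/P₁ = 4.88×8.314×251/432 = 23.6 L.
Isothermal: T stays 251 K; PV = const ⇒ V₂ = 4.71 L, P₂ = 2160 kPa.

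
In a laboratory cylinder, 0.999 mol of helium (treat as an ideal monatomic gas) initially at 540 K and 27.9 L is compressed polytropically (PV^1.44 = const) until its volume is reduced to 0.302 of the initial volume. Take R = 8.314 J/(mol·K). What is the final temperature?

915 K

P₁ = nRT₁/V₁ = 0.999×8.314×540/27.9 = 161 kPa.
Polytropic n=1.44: T₂ = T₁(V₁/V₂)^(n−1) = 540×(3.31)^0.44 = 915 K; P₂ = P₁(V₁/V₂)^n = 901 kPa.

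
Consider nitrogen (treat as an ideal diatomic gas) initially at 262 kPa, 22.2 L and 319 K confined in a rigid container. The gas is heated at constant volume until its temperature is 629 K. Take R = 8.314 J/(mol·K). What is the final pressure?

Isochoric: V stays 22.2 L; P/T = const ⇒ T₂ = 629 K, P₂ = 517 kPa.

517 kPa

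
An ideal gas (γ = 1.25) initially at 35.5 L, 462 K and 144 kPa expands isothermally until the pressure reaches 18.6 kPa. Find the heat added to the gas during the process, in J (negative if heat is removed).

10500 J

n = P₁V₁/(RT₁) = 144×35.5/(8.314×462) = 1.33 mol.
Isothermal: T stays 462 K; PV = const ⇒ V₂ = 275 L, P₂ = 18.6 kPa.
ΔU = 0 (ideal gas, T constant).
W = nRT ln(V₂/V₁) = 1.33×8.314×462×ln(7.74) = 10500 J.
Q = ΔU + W = 10500 J.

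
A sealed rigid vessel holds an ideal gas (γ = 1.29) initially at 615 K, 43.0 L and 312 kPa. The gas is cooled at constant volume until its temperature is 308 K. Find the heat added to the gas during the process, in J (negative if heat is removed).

n = P₁V₁/(RT₁) = 312×43.0/(8.314×615) = 2.62 mol.
Isochoric: V stays 43.0 L; P/T = const ⇒ T₂ = 308 K, P₂ = 156 kPa.
W = 0 (no volume change).
ΔU = nCvΔT = 2.62×28.7×(308−615) = -23100 J.
Q = ΔU = -23100 J.

-23100 J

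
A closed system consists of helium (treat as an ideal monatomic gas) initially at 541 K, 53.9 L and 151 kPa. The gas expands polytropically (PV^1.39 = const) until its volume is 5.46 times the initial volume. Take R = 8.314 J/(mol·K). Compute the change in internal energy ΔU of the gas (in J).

n = P₁V₁/(RT₁) = 151×53.9/(8.314×541) = 1.81 mol.
Polytropic n=1.39: T₂ = T₁(V₁/V₂)^(n−1) = 541×(0.183)^0.39 = 279 K; P₂ = P₁(V₁/V₂)^n = 14.3 kPa.
For an ideal gas ΔU = nCvΔT with Cv = (3/2)R = 12.5 J/(mol·K).
ΔU = 1.81×12.5×(279−541) = -5910 J.

-5910 J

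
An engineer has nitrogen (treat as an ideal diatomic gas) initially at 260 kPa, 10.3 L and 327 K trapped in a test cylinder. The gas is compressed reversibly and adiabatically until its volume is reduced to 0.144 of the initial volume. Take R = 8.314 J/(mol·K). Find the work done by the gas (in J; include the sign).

-7840 J

n = P₁V₁/(RT₁) = 260×10.3/(8.314×327) = 0.985 mol.
Adiabatic: TV^(γ−1) = const ⇒ T₂ = 327×(6.94)^0.400 = 710 K; PV^γ = const ⇒ P₂ = 3920 kPa.
ΔU = nCvΔT = 0.985×20.8×(710−327) = 7840 J.
Q = 0 for an adiabatic process, so W = −ΔU = -7840 J.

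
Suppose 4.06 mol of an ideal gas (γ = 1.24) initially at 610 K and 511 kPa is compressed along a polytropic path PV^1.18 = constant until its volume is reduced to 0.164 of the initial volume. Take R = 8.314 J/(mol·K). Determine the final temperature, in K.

V₁ = nRT₁/P₁ = 4.06×8.314×610/511 = 40.3 L.
Polytropic n=1.18: T₂ = T₁(V₁/V₂)^(n−1) = 610×(6.10)^0.18 = 845 K; P₂ = P₁(V₁/V₂)^n = 4310 kPa.

845 K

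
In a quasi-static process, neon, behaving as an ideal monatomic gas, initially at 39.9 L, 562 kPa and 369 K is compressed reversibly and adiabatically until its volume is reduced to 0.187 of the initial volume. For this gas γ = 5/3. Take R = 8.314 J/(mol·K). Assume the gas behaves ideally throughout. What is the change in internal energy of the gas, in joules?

69200 J

n = P₁V₁/(RT₁) = 562×39.9/(8.314×369) = 7.31 mol.
Adiabatic: TV^(γ−1) = const ⇒ T₂ = 369×(5.35)^0.667 = 1130 K; PV^γ = const ⇒ P₂ = 9190 kPa.
For an ideal gas ΔU = nCvΔT with Cv = (3/2)R = 12.5 J/(mol·K).
ΔU = 7.31×12.5×(1130−369) = 69200 J.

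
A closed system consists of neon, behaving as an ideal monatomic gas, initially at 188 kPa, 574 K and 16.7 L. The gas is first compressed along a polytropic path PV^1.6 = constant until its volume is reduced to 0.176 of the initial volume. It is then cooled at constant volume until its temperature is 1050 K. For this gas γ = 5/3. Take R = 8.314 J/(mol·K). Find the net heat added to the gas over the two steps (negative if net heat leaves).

-5700 J

n = P₁V₁/(RT₁) = 188×16.7/(8.314×574) = 0.658 mol.
Step 1 — Polytropic n=1.6: T₂ = T₁(V₁/V₂)^(n−1) = 574×(5.68)^0.60 = 1630 K; P₂ = P₁(V₁/V₂)^n = 3030 kPa.
W = (P₁V₁−P₂V₂)/(n−1) = (188×16.7−3030×2.94)/0.60 = -9610 J.
ΔU = nCvΔT = 0.658×12.5×(1630−574) = 8650 J.
Q = ΔU + W = -961 J.
State after step 1: P = 3030 kPa, V = 2.94 L, T = 1630 K.
Step 2 — Isochoric: V stays 2.94 L; P/T = const ⇒ T₂ = 1050 K, P₂ = 1950 kPa.
W = 0 (no volume change).
ΔU = nCvΔT = 0.658×12.5×(1050−1630) = -4740 J.
Q = ΔU = -4740 J.
Net over both steps: W = -9610 J, Q = -5700 J, ΔU = 3910 J.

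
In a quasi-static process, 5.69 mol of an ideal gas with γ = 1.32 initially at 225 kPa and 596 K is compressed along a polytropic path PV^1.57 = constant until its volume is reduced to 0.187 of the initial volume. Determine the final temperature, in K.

V₁ = nRT₁/P₁ = 5.69×8.314×596/225 = 125 L.
Polytropic n=1.57: T₂ = T₁(V₁/V₂)^(n−1) = 596×(5.35)^0.57 = 1550 K; P₂ = P₁(V₁/V₂)^n = 3130 kPa.

1550 K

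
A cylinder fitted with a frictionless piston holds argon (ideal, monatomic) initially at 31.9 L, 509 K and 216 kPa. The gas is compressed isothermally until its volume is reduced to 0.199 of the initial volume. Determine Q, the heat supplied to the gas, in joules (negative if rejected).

-11100 J

n = P₁V₁/(RT₁) = 216×31.9/(8.314×509) = 1.63 mol.
Isothermal: T stays 509 K; PV = const ⇒ V₂ = 6.35 L, P₂ = 1090 kPa.
ΔU = 0 (ideal gas, T constant).
W = nRT ln(V₂/V₁) = 1.63×8.314×509×ln(0.199) = -11100 J.
Q = ΔU + W = -11100 J.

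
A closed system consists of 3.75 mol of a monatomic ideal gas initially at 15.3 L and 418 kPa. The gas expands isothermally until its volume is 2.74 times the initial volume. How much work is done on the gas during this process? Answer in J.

-6450 J

T₁ = P₁V₁/(nR) = 418×15.3/(3.75×8.314) = 205 K.
Isothermal: T stays 205 K; PV = const ⇒ V₂ = 41.9 L, P₂ = 153 kPa.
W = nRT ln(V₂/V₁) = 3.75×8.314×205×ln(2.74) = 6450 J.
Work done on the gas = −W_by = -6450 J.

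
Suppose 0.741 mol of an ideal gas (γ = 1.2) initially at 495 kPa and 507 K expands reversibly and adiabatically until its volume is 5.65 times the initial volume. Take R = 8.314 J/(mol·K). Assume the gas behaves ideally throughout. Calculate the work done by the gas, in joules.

V₁ = nRT₁/P₁ = 0.741×8.314×507/495 = 6.31 L.
Adiabatic: TV^(γ−1) = const ⇒ T₂ = 507×(0.177)^0.200 = 359 K; PV^γ = const ⇒ P₂ = 62.0 kPa.
ΔU = nCvΔT = 0.741×41.6×(359−507) = -4570 J.
Q = 0 for an adiabatic process, so W = −ΔU = 4570 J.

4570 J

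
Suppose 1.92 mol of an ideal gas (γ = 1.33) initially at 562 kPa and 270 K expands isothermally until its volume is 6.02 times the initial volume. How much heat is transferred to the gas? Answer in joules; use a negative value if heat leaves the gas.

V₁ = nRT₁/P₁ = 1.92×8.314×270/562 = 7.67 L.
Isothermal: T stays 270 K; PV = const ⇒ V₂ = 46.2 L, P₂ = 93.4 kPa.
ΔU = 0 (ideal gas, T constant).
W = nRT ln(V₂/V₁) = 1.92×8.314×270×ln(6.02) = 7740 J.
Q = ΔU + W = 7740 J.

7740 J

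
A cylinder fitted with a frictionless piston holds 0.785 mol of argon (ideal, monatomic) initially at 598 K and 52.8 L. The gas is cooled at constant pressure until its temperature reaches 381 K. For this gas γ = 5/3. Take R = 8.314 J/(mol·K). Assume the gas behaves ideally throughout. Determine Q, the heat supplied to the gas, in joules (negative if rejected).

P₁ = nRT₁/V₁ = 0.785×8.314×598/52.8 = 73.9 kPa.
Isobaric: P stays 73.9 kPa; V/T = const ⇒ T₂ = 381 K, V₂ = 33.6 L.
W = PΔV = 73.9×(33.6−52.8) kPa·L = -1420 J.
ΔU = nCvΔT = 0.785×12.5×(381−598) = -2120 J.
Q = ΔU + W = nCpΔT = -3540 J.

-3540 J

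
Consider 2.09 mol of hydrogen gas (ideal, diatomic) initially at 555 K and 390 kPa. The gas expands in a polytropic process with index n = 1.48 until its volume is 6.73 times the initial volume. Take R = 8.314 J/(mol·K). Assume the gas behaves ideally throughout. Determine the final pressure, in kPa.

V₁ = nRT₁/P₁ = 2.09×8.314×555/390 = 24.7 L.
Polytropic n=1.48: T₂ = T₁(V₁/V₂)^(n−1) = 555×(0.149)^0.48 = 222 K; P₂ = P₁(V₁/V₂)^n = 23.2 kPa.

23.2 kPa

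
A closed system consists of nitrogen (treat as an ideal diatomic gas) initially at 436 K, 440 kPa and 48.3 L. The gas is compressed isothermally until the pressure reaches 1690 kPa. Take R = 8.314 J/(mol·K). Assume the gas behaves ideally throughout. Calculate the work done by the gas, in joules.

-28600 J

n = P₁V₁/(RT₁) = 440×48.3/(8.314×436) = 5.86 mol.
Isothermal: T stays 436 K; PV = const ⇒ V₂ = 12.6 L, P₂ = 1690 kPa.
W = nRT ln(V₂/V₁) = 5.86×8.314×436×ln(0.260) = -28600 J.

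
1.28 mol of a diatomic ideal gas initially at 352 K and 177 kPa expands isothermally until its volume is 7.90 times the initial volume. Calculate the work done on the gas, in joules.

-7740 J

V₁ = nRT₁/P₁ = 1.28×8.314×352/177 = 21.2 L.
Isothermal: T stays 352 K; PV = const ⇒ V₂ = 167 L, P₂ = 22.4 kPa.
W = nRT ln(V₂/V₁) = 1.28×8.314×352×ln(7.90) = 7740 J.
Work done on the gas = −W_by = -7740 J.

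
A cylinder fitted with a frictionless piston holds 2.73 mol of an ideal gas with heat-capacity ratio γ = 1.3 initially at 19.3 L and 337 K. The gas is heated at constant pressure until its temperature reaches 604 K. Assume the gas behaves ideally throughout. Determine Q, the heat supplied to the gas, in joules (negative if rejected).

26300 J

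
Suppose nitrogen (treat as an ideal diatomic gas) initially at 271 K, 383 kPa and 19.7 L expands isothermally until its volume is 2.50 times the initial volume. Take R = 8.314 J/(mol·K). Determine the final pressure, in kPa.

Isothermal: T stays 271 K; PV = const ⇒ V₂ = 49.2 L, P₂ = 153 kPa.

153 kPa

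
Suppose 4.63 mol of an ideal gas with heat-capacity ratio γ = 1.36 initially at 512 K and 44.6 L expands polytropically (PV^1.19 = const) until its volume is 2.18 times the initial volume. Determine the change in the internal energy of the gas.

P₁ = nRT₁/V₁ = 4.63×8.314×512/44.6 = 442 kPa.
Polytropic n=1.19: T₂ = T₁(V₁/V₂)^(n−1) = 512×(0.459)^0.19 = 442 K; P₂ = P₁(V₁/V₂)^n = 175 kPa.
For an ideal gas ΔU = nCvΔT with Cv = R/(γ−1) = 23.1 J/(mol·K).
ΔU = 4.63×23.1×(442−512) = -7530 J.

-7530 J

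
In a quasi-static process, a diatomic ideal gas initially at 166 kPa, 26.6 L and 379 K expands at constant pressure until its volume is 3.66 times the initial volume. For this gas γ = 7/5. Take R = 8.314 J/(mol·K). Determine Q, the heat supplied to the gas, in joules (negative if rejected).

41100 J

n = P₁V₁/(RT₁) = 166×26.6/(8.314×379) = 1.40 mol.
Isobaric: P stays 166 kPa; V/T = const ⇒ T₂ = 1390 K, V₂ = 97.4 L.
W = PΔV = 166×(97.4−26.6) kPa·L = 11700 J.
ΔU = nCvΔT = 1.40×20.8×(1390−379) = 29400 J.
Q = ΔU + W = nCpΔT = 41100 J.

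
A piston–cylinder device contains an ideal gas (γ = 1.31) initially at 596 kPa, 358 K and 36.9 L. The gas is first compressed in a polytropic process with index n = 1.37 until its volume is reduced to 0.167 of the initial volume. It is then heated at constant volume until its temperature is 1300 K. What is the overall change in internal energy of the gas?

187000 J

n = P₁V₁/(RT₁) = 596×36.9/(8.314×358) = 7.39 mol.
Step 1 — Polytropic n=1.37: T₂ = T₁(V₁/V₂)^(n−1) = 358×(5.99)^0.37 = 694 K; P₂ = P₁(V₁/V₂)^n = 6920 kPa.
W = (P₁V₁−P₂V₂)/(n−1) = (596×36.9−6920×6.16)/0.37 = -55800 J.
ΔU = nCvΔT = 7.39×26.8×(694−358) = 66600 J.
Q = ΔU + W = 10800 J.
State after step 1: P = 6920 kPa, V = 6.16 L, T = 694 K.
Step 2 — Isochoric: V stays 6.16 L; P/T = const ⇒ T₂ = 1300 K, P₂ = 13000 kPa.
W = 0 (no volume change).
ΔU = nCvΔT = 7.39×26.8×(1300−694) = 120000 J.
Q = ΔU = 120000 J.
Net over both steps: W = -55800 J, Q = 131000 J, ΔU = 187000 J.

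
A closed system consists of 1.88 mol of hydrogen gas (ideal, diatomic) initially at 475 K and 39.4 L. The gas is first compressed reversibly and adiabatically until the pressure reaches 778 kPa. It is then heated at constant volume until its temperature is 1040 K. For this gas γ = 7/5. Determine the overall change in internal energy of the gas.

P₁ = nRT₁/V₁ = 1.88×8.314×475/39.4 = 188 kPa.
Step 1 — Adiabatic: T₂/T₁ = (P₂/P₁)^((γ−1)/γ) ⇒ T₂ = 475×(4.13)^0.286 = 712 K; V₂ = 14.3 L.
ΔU = nCvΔT = 1.88×20.8×(712−475) = 9270 J.
Q = 0 for an adiabatic process, so W = −ΔU = -9270 J.
State after step 1: P = 778 kPa, V = 14.3 L, T = 712 K.
Step 2 — Isochoric: V stays 14.3 L; P/T = const ⇒ T₂ = 1040 K, P₂ = 1140 kPa.
W = 0 (no volume change).
ΔU = nCvΔT = 1.88×20.8×(1040−712) = 12800 J.
Q = ΔU = 12800 J.
Net over both steps: W = -9270 J, Q = 12800 J, ΔU = 22100 J.

22100 J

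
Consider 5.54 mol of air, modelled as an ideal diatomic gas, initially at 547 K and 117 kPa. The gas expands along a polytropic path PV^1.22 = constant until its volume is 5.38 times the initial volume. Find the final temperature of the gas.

V₁ = nRT₁/P₁ = 5.54×8.314×547/117 = 215 L.
Polytropic n=1.22: T₂ = T₁(V₁/V₂)^(n−1) = 547×(0.186)^0.22 = 378 K; P₂ = P₁(V₁/V₂)^n = 15.0 kPa.

378 K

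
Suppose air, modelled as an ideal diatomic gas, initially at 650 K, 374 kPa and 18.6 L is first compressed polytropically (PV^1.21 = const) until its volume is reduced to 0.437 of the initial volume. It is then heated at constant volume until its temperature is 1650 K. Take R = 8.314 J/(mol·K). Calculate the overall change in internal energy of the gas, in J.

26800 J

n = P₁V₁/(RT₁) = 374×18.6/(8.314×650) = 1.29 mol.
Step 1 — Polytropic n=1.21: T₂ = T₁(V₁/V₂)^(n−1) = 650×(2.29)^0.21 = 773 K; P₂ = P₁(V₁/V₂)^n = 1020 kPa.
W = (P₁V₁−P₂V₂)/(n−1) = (374×18.6−1020×8.13)/0.21 = -6290 J.
ΔU = nCvΔT = 1.29×20.8×(773−650) = 3300 J.
Q = ΔU + W = -2990 J.
State after step 1: P = 1020 kPa, V = 8.13 L, T = 773 K.
Step 2 — Isochoric: V stays 8.13 L; P/T = const ⇒ T₂ = 1650 K, P₂ = 2170 kPa.
W = 0 (no volume change).
ΔU = nCvΔT = 1.29×20.8×(1650−773) = 23500 J.
Q = ΔU = 23500 J.
Net over both steps: W = -6290 J, Q = 20500 J, ΔU = 26800 J.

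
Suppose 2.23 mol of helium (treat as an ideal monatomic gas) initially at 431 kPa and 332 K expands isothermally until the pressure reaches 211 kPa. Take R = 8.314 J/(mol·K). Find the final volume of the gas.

V₁ = nRT₁/P₁ = 2.23×8.314×332/431 = 14.3 L.
Isothermal: T stays 332 K; PV = const ⇒ V₂ = 29.2 L, P₂ = 211 kPa.

29.2 L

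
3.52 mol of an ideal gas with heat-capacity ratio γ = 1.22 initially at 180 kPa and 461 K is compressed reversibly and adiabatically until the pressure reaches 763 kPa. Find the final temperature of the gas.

V₁ = nRT₁/P₁ = 3.52×8.314×461/180 = 75.0 L.
Adiabatic: T₂/T₁ = (P₂/P₁)^((γ−1)/γ) ⇒ T₂ = 461×(4.24)^0.180 = 598 K; V₂ = 22.9 L.

598 K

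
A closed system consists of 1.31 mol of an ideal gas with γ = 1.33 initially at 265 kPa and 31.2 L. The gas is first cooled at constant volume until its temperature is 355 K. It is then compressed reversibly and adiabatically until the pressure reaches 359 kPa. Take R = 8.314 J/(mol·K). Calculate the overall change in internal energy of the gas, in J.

T₁ = P₁V₁/(nR) = 265×31.2/(1.31×8.314) = 759 K.
Step 1 — Isochoric: V stays 31.2 L; P/T = const ⇒ T₂ = 355 K, P₂ = 124 kPa.
W = 0 (no volume change).
ΔU = nCvΔT = 1.31×25.2×(355−759) = -13300 J.
Q = ΔU = -13300 J.
State after step 1: P = 124 kPa, V = 31.2 L, T = 355 K.
Step 2 — Adiabatic: T₂/T₁ = (P₂/P₁)^((γ−1)/γ) ⇒ T₂ = 355×(2.90)^0.248 = 462 K; V₂ = 14.0 L.
ΔU = nCvΔT = 1.31×25.2×(462−355) = 3540 J.
Q = 0 for an adiabatic process, so W = −ΔU = -3540 J.
Net over both steps: W = -3540 J, Q = -13300 J, ΔU = -9800 J.

-9800 J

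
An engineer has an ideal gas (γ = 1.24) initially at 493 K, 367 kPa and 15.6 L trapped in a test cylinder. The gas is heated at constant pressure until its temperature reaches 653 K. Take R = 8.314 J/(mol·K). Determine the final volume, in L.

20.7 L

Isobaric: P stays 367 kPa; V/T = const ⇒ T₂ = 653 K, V₂ = 20.7 L.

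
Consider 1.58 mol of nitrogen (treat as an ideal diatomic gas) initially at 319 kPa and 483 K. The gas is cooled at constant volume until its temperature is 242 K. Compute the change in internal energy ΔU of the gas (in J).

-7910 J

V₁ = nRT₁/P₁ = 1.58×8.314×483/319 = 19.9 L.
Isochoric: V stays 19.9 L; P/T = const ⇒ T₂ = 242 K, P₂ = 160 kPa.
For an ideal gas ΔU = nCvΔT with Cv = (5/2)R = 20.8 J/(mol·K).
ΔU = 1.58×20.8×(242−483) = -7910 J.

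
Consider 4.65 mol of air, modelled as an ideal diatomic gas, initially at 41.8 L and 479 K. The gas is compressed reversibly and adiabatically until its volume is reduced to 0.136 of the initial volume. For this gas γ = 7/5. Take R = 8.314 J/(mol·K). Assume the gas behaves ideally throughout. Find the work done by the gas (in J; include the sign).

-56500 J

P₁ = nRT₁/V₁ = 4.65×8.314×479/41.8 = 443 kPa.
Adiabatic: TV^(γ−1) = const ⇒ T₂ = 479×(7.35)^0.400 = 1060 K; PV^γ = const ⇒ P₂ = 7240 kPa.
ΔU = nCvΔT = 4.65×20.8×(1060−479) = 56500 J.
Q = 0 for an adiabatic process, so W = −ΔU = -56500 J.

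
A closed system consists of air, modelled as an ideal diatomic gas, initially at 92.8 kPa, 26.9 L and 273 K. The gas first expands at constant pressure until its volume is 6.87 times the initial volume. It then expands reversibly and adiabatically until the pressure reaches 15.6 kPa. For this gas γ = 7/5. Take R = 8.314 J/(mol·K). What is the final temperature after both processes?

1130 K

n = P₁V₁/(RT₁) = 92.8×26.9/(8.314×273) = 1.10 mol.
Step 1 — Isobaric: P stays 92.8 kPa; V/T = const ⇒ T₂ = 1880 K, V₂ = 185 L.
W = PΔV = 92.8×(185−26.9) kPa·L = 14700 J.
ΔU = nCvΔT = 1.10×20.8×(1880−273) = 36600 J.
Q = ΔU + W = nCpΔT = 51300 J.
State after step 1: P = 92.8 kPa, V = 185 L, T = 1880 K.
Step 2 — Adiabatic: T₂/T₁ = (P₂/P₁)^((γ−1)/γ) ⇒ T₂ = 1880×(0.168)^0.286 = 1130 K; V₂ = 660 L.
ΔU = nCvΔT = 1.10×20.8×(1130−1880) = -17100 J.
Q = 0 for an adiabatic process, so W = −ΔU = 17100 J.
Net over both steps: W = 31800 J, Q = 51300 J, ΔU = 19500 J.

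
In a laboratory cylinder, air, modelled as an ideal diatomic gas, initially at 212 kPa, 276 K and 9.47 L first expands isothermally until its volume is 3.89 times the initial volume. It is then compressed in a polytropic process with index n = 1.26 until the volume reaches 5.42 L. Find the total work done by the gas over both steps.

-2260 J

n = P₁V₁/(RT₁) = 212×9.47/(8.314×276) = 0.875 mol.
Step 1 — Isothermal: T stays 276 K; PV = const ⇒ V₂ = 36.8 L, P₂ = 54.5 kPa.
ΔU = 0 (ideal gas, T constant).
W = nRT ln(V₂/V₁) = 0.875×8.314×276×ln(3.89) = 2730 J.
Q = ΔU + W = 2730 J.
State after step 1: P = 54.5 kPa, V = 36.8 L, T = 276 K.
Step 2 — Polytropic n=1.26: T₂ = T₁(V₁/V₂)^(n−1) = 276×(6.80)^0.26 = 454 K; P₂ = P₁(V₁/V₂)^n = 610 kPa.
W = (P₁V₁−P₂V₂)/(n−1) = (54.5×36.8−610×5.42)/0.26 = -4990 J.
ΔU = nCvΔT = 0.875×20.8×(454−276) = 3240 J.
Q = ΔU + W = -1750 J.
Net over both steps: W = -2260 J, Q = 982 J, ΔU = 3240 J.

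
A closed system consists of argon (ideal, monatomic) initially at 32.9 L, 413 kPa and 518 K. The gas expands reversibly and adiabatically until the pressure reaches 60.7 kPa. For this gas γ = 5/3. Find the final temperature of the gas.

241 K

Adiabatic: T₂/T₁ = (P₂/P₁)^((γ−1)/γ) ⇒ T₂ = 518×(0.147)^0.400 = 241 K; V₂ = 104 L.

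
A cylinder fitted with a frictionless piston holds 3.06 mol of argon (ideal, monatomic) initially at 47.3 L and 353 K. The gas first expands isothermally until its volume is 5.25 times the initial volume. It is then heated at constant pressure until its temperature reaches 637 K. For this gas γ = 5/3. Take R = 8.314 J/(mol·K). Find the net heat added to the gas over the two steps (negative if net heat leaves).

33000 J

P₁ = nRT₁/V₁ = 3.06×8.314×353/47.3 = 190 kPa.
Step 1 — Isothermal: T stays 353 K; PV = const ⇒ V₂ = 248 L, P₂ = 36.2 kPa.
ΔU = 0 (ideal gas, T constant).
W = nRT ln(V₂/V₁) = 3.06×8.314×353×ln(5.25) = 14900 J.
Q = ΔU + W = 14900 J.
State after step 1: P = 36.2 kPa, V = 248 L, T = 353 K.
Step 2 — Isobaric: P stays 36.2 kPa; V/T = const ⇒ T₂ = 637 K, V₂ = 448 L.
W = PΔV = 36.2×(448−248) kPa·L = 7230 J.
ΔU = nCvΔT = 3.06×12.5×(637−353) = 10800 J.
Q = ΔU + W = nCpΔT = 18100 J.
Net over both steps: W = 22100 J, Q = 33000 J, ΔU = 10800 J.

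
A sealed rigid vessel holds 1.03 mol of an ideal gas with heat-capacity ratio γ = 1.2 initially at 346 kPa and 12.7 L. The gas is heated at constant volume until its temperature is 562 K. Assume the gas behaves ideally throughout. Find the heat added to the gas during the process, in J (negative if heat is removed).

2090 J

T₁ = P₁V₁/(nR) = 346×12.7/(1.03×8.314) = 513 K.
Isochoric: V stays 12.7 L; P/T = const ⇒ T₂ = 562 K, P₂ = 379 kPa.
W = 0 (no volume change).
ΔU = nCvΔT = 1.03×41.6×(562−513) = 2090 J.
Q = ΔU = 2090 J.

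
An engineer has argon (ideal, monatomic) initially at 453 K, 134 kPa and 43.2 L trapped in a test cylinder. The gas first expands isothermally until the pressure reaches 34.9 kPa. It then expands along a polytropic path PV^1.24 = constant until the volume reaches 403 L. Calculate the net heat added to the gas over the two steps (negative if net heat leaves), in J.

10800 J

n = P₁V₁/(RT₁) = 134×43.2/(8.314×453) = 1.54 mol.
Step 1 — Isothermal: T stays 453 K; PV = const ⇒ V₂ = 166 L, P₂ = 34.9 kPa.
ΔU = 0 (ideal gas, T constant).
W = nRT ln(V₂/V₁) = 1.54×8.314×453×ln(3.84) = 7790 J.
Q = ΔU + W = 7790 J.
State after step 1: P = 34.9 kPa, V = 166 L, T = 453 K.
Step 2 — Polytropic n=1.24: T₂ = T₁(V₁/V₂)^(n−1) = 453×(0.412)^0.24 = 366 K; P₂ = P₁(V₁/V₂)^n = 11.6 kPa.
W = (P₁V₁−P₂V₂)/(n−1) = (34.9×166−11.6×403)/0.24 = 4630 J.
ΔU = nCvΔT = 1.54×12.5×(366−453) = -1670 J.
Q = ΔU + W = 2960 J.
Net over both steps: W = 12400 J, Q = 10800 J, ΔU = -1670 J.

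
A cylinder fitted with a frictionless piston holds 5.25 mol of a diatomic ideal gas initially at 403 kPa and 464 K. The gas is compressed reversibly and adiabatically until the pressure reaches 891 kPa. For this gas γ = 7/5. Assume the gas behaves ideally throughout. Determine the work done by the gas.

V₁ = nRT₁/P₁ = 5.25×8.314×464/403 = 50.3 L.
Adiabatic: T₂/T₁ = (P₂/P₁)^((γ−1)/γ) ⇒ T₂ = 464×(2.21)^0.286 = 582 K; V₂ = 28.5 L.
ΔU = nCvΔT = 5.25×20.8×(582−464) = 12900 J.
Q = 0 for an adiabatic process, so W = −ΔU = -12900 J.

-12900 J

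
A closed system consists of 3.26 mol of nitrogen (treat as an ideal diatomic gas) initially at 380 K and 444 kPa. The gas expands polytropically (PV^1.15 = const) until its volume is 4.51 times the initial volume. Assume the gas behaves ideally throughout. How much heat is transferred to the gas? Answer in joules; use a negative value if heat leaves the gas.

V₁ = nRT₁/P₁ = 3.26×8.314×380/444 = 23.2 L.
Polytropic n=1.15: T₂ = T₁(V₁/V₂)^(n−1) = 380×(0.222)^0.15 = 303 K; P₂ = P₁(V₁/V₂)^n = 78.5 kPa.
W = (P₁V₁−P₂V₂)/(n−1) = (444×23.2−78.5×105)/0.15 = 13900 J.
ΔU = nCvΔT = 3.26×20.8×(303−380) = -5210 J.
Q = ΔU + W = 8680 J.

8680 J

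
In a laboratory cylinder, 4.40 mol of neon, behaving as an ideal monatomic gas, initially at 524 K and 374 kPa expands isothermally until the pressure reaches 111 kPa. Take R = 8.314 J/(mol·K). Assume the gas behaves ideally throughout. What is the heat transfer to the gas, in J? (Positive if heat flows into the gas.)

23300 J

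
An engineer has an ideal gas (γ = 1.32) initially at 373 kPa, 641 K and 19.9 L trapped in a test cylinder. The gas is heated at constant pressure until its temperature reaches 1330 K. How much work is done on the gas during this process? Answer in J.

n = P₁V₁/(RT₁) = 373×19.9/(8.314×641) = 1.39 mol.
Isobaric: P stays 373 kPa; V/T = const ⇒ T₂ = 1330 K, V₂ = 41.3 L.
W = PΔV = 373×(41.3−19.9) kPa·L = 7980 J.
Work done on the gas = −W_by = -7980 J.

-7980 J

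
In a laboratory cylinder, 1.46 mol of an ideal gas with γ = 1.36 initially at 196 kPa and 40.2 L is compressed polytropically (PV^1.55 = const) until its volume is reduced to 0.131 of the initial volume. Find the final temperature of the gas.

T₁ = P₁V₁/(nR) = 196×40.2/(1.46×8.314) = 649 K.
Polytropic n=1.55: T₂ = T₁(V₁/V₂)^(n−1) = 649×(7.63)^0.55 = 1990 K; P₂ = P₁(V₁/V₂)^n = 4580 kPa.

1990 K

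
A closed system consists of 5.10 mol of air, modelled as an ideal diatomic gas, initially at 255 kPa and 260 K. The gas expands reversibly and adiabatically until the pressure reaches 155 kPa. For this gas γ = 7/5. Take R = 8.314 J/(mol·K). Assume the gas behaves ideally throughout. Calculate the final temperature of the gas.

226 K

V₁ = nRT₁/P₁ = 5.10×8.314×260/255 = 43.2 L.
Adiabatic: T₂/T₁ = (P₂/P₁)^((γ−1)/γ) ⇒ T₂ = 260×(0.608)^0.286 = 226 K; V₂ = 61.7 L.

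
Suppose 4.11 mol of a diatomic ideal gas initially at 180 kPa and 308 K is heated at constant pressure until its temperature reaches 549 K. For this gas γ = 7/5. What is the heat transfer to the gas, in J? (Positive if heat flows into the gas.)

V₁ = nRT₁/P₁ = 4.11×8.314×308/180 = 58.5 L.
Isobaric: P stays 180 kPa; V/T = const ⇒ T₂ = 549 K, V₂ = 104 L.
W = PΔV = 180×(104−58.5) kPa·L = 8240 J.
ΔU = nCvΔT = 4.11×20.8×(549−308) = 20600 J.
Q = ΔU + W = nCpΔT = 28800 J.

28800 J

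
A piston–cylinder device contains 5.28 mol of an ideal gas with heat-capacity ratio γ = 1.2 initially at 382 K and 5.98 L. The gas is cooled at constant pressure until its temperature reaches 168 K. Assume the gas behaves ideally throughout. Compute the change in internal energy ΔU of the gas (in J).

P₁ = nRT₁/V₁ = 5.28×8.314×382/5.98 = 2800 kPa.
Isobaric: P stays 2800 kPa; V/T = const ⇒ T₂ = 168 K, V₂ = 2.63 L.
For an ideal gas ΔU = nCvΔT with Cv = R/(γ−1) = 41.6 J/(mol·K).
ΔU = 5.28×41.6×(168−382) = -47000 J.

-47000 J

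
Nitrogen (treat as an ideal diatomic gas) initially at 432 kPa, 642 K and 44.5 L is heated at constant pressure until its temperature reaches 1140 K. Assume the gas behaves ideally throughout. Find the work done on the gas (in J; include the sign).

n = P₁V₁/(RT₁) = 432×44.5/(8.314×642) = 3.60 mol.
Isobaric: P stays 432 kPa; V/T = const ⇒ T₂ = 1140 K, V₂ = 79.0 L.
W = PΔV = 432×(79.0−44.5) kPa·L = 14900 J.
Work done on the gas = −W_by = -14900 J.

-14900 J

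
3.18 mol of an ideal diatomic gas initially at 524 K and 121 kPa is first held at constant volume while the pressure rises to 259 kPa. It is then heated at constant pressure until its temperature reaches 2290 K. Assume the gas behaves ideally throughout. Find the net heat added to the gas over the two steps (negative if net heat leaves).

V₁ = nRT₁/P₁ = 3.18×8.314×524/121 = 114 L.
Step 1 — Isochoric: V stays 114 L; P/T = const ⇒ T₂ = 1120 K, P₂ = 259 kPa.
W = 0 (no volume change).
ΔU = nCvΔT = 3.18×20.8×(1120−524) = 39500 J.
Q = ΔU = 39500 J.
State after step 1: P = 259 kPa, V = 114 L, T = 1120 K.
Step 2 — Isobaric: P stays 259 kPa; V/T = const ⇒ T₂ = 2290 K, V₂ = 234 L.
W = PΔV = 259×(234−114) kPa·L = 30900 J.
ΔU = nCvΔT = 3.18×20.8×(2290−1120) = 77200 J.
Q = ΔU + W = nCpΔT = 108000 J.
Net over both steps: W = 30900 J, Q = 148000 J, ΔU = 117000 J.

148000 J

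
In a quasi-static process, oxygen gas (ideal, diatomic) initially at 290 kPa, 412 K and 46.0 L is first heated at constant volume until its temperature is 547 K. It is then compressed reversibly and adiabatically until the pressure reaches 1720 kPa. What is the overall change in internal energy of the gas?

34600 J

n = P₁V₁/(RT₁) = 290×46.0/(8.314×412) = 3.89 mol.
Step 1 — Isochoric: V stays 46.0 L; P/T = const ⇒ T₂ = 547 K, P₂ = 385 kPa.
W = 0 (no volume change).
ΔU = nCvΔT = 3.89×20.8×(547−412) = 10900 J.
Q = ΔU = 10900 J.
State after step 1: P = 385 kPa, V = 46.0 L, T = 547 K.
Step 2 — Adiabatic: T₂/T₁ = (P₂/P₁)^((γ−1)/γ) ⇒ T₂ = 547×(4.47)^0.286 = 839 K; V₂ = 15.8 L.
ΔU = nCvΔT = 3.89×20.8×(839−547) = 23600 J.
Q = 0 for an adiabatic process, so W = −ΔU = -23600 J.
Net over both steps: W = -23600 J, Q = 10900 J, ΔU = 34600 J.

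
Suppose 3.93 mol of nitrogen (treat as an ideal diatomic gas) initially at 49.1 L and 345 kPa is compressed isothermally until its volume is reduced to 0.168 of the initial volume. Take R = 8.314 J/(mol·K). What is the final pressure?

T₁ = P₁V₁/(nR) = 345×49.1/(3.93×8.314) = 518 K.
Isothermal: T stays 518 K; PV = const ⇒ V₂ = 8.25 L, P₂ = 2050 kPa.

2050 kPa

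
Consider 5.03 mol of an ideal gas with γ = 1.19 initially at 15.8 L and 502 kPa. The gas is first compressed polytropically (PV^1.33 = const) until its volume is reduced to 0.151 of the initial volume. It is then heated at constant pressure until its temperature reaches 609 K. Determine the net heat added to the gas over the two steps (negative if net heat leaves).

82100 J

T₁ = P₁V₁/(nR) = 502×15.8/(5.03×8.314) = 190 K.
Step 1 — Polytropic n=1.33: T₂ = T₁(V₁/V₂)^(n−1) = 190×(6.62)^0.33 = 354 K; P₂ = P₁(V₁/V₂)^n = 6200 kPa.
W = (P₁V₁−P₂V₂)/(n−1) = (502×15.8−6200×2.39)/0.33 = -20800 J.
ΔU = nCvΔT = 5.03×43.8×(354−190) = 36200 J.
Q = ΔU + W = 15300 J.
State after step 1: P = 6200 kPa, V = 2.39 L, T = 354 K.
Step 2 — Isobaric: P stays 6200 kPa; V/T = const ⇒ T₂ = 609 K, V₂ = 4.11 L.
W = PΔV = 6200×(4.11−2.39) kPa·L = 10700 J.
ΔU = nCvΔT = 5.03×43.8×(609−354) = 56100 J.
Q = ΔU + W = nCpΔT = 66800 J.
Net over both steps: W = -10200 J, Q = 82100 J, ΔU = 92300 J.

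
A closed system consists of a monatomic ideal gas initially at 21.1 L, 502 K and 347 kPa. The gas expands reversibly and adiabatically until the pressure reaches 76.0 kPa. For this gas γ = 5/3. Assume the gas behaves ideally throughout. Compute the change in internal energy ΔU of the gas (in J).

-5000 J

n = P₁V₁/(RT₁) = 347×21.1/(8.314×502) = 1.75 mol.
Adiabatic: T₂/T₁ = (P₂/P₁)^((γ−1)/γ) ⇒ T₂ = 502×(0.219)^0.400 = 273 K; V₂ = 52.5 L.
For an ideal gas ΔU = nCvΔT with Cv = (3/2)R = 12.5 J/(mol·K).
ΔU = 1.75×12.5×(273−502) = -5000 J.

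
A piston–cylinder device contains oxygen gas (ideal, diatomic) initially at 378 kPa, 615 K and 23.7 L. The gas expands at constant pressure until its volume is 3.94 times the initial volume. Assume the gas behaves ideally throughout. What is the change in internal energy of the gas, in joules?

n = P₁V₁/(RT₁) = 378×23.7/(8.314×615) = 1.75 mol.
Isobaric: P stays 378 kPa; V/T = const ⇒ T₂ = 2420 K, V₂ = 93.4 L.
For an ideal gas ΔU = nCvΔT with Cv = (5/2)R = 20.8 J/(mol·K).
ΔU = 1.75×20.8×(2420−615) = 65800 J.

65800 J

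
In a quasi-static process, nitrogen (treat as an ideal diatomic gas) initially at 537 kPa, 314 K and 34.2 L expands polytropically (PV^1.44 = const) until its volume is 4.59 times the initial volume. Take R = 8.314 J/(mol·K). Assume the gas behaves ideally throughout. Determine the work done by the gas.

20400 J

n = P₁V₁/(RT₁) = 537×34.2/(8.314×314) = 7.03 mol.
Polytropic n=1.44: T₂ = T₁(V₁/V₂)^(n−1) = 314×(0.218)^0.44 = 161 K; P₂ = P₁(V₁/V₂)^n = 59.8 kPa.
W = (P₁V₁−P₂V₂)/(n−1) = (537×34.2−59.8×157)/0.44 = 20400 J.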